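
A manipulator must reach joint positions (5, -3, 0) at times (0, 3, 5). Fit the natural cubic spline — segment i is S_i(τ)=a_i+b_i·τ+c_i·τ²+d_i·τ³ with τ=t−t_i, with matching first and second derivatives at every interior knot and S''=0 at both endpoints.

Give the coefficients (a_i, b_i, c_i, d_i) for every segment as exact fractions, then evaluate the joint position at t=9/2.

Δ: Δ0=-8/3, Δ1=3/2
row 1: diag=10, rhs=25; c'=1/5, d'=5/2
back: M1=5/2
M: M0=0, M1=5/2, M2=0
seg 0: a=5, c=M0/2=0, d=(M1−M0)/(6·3)=5/36, b=Δ0−h0·(2M0+M1)/6=-47/12
seg 1: a=-3, c=M1/2=5/4, d=(M2−M1)/(6·2)=-5/24, b=Δ1−h1·(2M1+M2)/6=-1/6
t_q=9/2 → seg 1, τ=3/2; S=-3+-1/6·τ+5/4·τ²+-5/24·τ³=-73/64

  seg 0: a=5 b=-47/12 c=0 d=5/36
  seg 1: a=-3 b=-1/6 c=5/4 d=-5/24
S(9/2) = -73/64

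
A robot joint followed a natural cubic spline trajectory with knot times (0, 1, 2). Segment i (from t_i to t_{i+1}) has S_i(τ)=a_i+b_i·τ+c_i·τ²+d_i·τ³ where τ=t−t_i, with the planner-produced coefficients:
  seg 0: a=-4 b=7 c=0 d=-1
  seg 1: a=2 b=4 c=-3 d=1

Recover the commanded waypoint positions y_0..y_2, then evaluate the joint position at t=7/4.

y_0=-4 y_1=2 y_2=4
S(7/4) = 239/64

y_0 = S_0(0) = a_0 = -4
y_1 = S_1(0) = a_1 = 2
y_2 = S_1(1) = 4
t_q=7/4 is in segment 1 (τ=3/4); S_1(τ)=239/64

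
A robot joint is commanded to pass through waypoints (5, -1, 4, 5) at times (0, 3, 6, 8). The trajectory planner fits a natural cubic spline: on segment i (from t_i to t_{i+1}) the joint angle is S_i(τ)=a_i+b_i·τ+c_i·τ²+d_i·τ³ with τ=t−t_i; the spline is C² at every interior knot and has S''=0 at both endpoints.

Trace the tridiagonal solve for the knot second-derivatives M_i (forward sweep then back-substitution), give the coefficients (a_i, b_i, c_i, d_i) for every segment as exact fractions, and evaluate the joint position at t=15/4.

Δ: Δ0=-2, Δ1=5/3, Δ2=1/2
row 1: diag=12, rhs=22; c'=1/4, d'=11/6
row 2: denom=10−3·1/4=37/4; d'=(-7−3·11/6)/(37/4)=-50/37
back: M2=-50/37
back: M1=11/6−1/4·-50/37=241/111
M: M0=0, M1=241/111, M2=-50/37, M3=0
seg 0: a=5, c=M0/2=0, d=(M1−M0)/(6·3)=241/1998, b=Δ0−h0·(2M0+M1)/6=-685/222
seg 1: a=-1, c=M1/2=241/222, d=(M2−M1)/(6·3)=-391/1998, b=Δ1−h1·(2M1+M2)/6=19/111
seg 2: a=4, c=M2/2=-25/37, d=(M3−M2)/(6·2)=25/222, b=Δ2−h2·(2M2+M3)/6=311/222
t_q=15/4 → seg 1, τ=3/4; S=-1+19/111·τ+241/222·τ²+-391/1998·τ³=-1627/4736

  seg 0: a=5 b=-685/222 c=0 d=241/1998
  seg 1: a=-1 b=19/111 c=241/222 d=-391/1998
  seg 2: a=4 b=311/222 c=-25/37 d=25/222
S(15/4) = -1627/4736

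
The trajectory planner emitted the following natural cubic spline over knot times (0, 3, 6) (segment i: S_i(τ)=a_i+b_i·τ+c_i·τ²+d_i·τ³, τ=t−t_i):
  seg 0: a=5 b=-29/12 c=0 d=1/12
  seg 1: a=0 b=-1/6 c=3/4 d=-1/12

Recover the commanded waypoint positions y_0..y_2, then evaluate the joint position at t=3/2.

y_0=5 y_1=0 y_2=4
S(3/2) = 53/32

y_0 = S_0(0) = a_0 = 5
y_1 = S_1(0) = a_1 = 0
y_2 = S_1(3) = 4
t_q=3/2 is in segment 0 (τ=3/2); S_0(τ)=53/32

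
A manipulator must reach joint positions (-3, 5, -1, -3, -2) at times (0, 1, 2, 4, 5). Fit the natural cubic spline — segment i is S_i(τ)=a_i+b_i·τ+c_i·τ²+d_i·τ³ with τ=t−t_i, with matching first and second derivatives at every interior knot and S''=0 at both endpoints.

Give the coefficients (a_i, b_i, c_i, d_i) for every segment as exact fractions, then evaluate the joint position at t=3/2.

Δ: Δ0=8, Δ1=-6, Δ2=-1, Δ3=1
row 1: diag=4, rhs=-84; c'=1/4, d'=-21
row 2: denom=6−1·1/4=23/4; d'=(30−1·-21)/(23/4)=204/23
row 3: denom=6−2·8/23=122/23; d'=(12−2·204/23)/(122/23)=-66/61
back: M3=-66/61
back: M2=204/23−8/23·-66/61=564/61
back: M1=-21−1/4·564/61=-1422/61
M: M0=0, M1=-1422/61, M2=564/61, M3=-66/61, M4=0
seg 0: a=-3, c=M0/2=0, d=(M1−M0)/(6·1)=-237/61, b=Δ0−h0·(2M0+M1)/6=725/61
seg 1: a=5, c=M1/2=-711/61, d=(M2−M1)/(6·1)=331/61, b=Δ1−h1·(2M1+M2)/6=14/61
seg 2: a=-1, c=M2/2=282/61, d=(M3−M2)/(6·2)=-105/122, b=Δ2−h2·(2M2+M3)/6=-415/61
seg 3: a=-3, c=M3/2=-33/61, d=(M4−M3)/(6·1)=11/61, b=Δ3−h3·(2M3+M4)/6=83/61
t_q=3/2 → seg 1, τ=1/2; S=5+14/61·τ+-711/61·τ²+331/61·τ³=1405/488

  seg 0: a=-3 b=725/61 c=0 d=-237/61
  seg 1: a=5 b=14/61 c=-711/61 d=331/61
  seg 2: a=-1 b=-415/61 c=282/61 d=-105/122
  seg 3: a=-3 b=83/61 c=-33/61 d=11/61
S(3/2) = 1405/488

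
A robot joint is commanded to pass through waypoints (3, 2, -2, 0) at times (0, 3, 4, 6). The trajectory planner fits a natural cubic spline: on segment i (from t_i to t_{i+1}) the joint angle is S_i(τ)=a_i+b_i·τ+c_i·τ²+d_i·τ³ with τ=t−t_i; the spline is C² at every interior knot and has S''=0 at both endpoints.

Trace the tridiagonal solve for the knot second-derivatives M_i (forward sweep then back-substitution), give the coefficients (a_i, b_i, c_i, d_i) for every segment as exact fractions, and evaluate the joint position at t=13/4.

  seg 0: a=3 b=196/141 c=0 d=-9/47
  seg 1: a=2 b=-533/141 c=-81/47 d=212/141
  seg 2: a=-2 b=-383/141 c=131/47 d=-131/282
S(13/4) = 365/376

Δ: Δ0=-1/3, Δ1=-4, Δ2=1
row 1: diag=8, rhs=-22; c'=1/8, d'=-11/4
row 2: denom=6−1·1/8=47/8; d'=(30−1·-11/4)/(47/8)=262/47
back: M2=262/47
back: M1=-11/4−1/8·262/47=-162/47
M: M0=0, M1=-162/47, M2=262/47, M3=0
seg 0: a=3, c=M0/2=0, d=(M1−M0)/(6·3)=-9/47, b=Δ0−h0·(2M0+M1)/6=196/141
seg 1: a=2, c=M1/2=-81/47, d=(M2−M1)/(6·1)=212/141, b=Δ1−h1·(2M1+M2)/6=-533/141
seg 2: a=-2, c=M2/2=131/47, d=(M3−M2)/(6·2)=-131/282, b=Δ2−h2·(2M2+M3)/6=-383/141
t_q=13/4 → seg 1, τ=1/4; S=2+-533/141·τ+-81/47·τ²+212/141·τ³=365/376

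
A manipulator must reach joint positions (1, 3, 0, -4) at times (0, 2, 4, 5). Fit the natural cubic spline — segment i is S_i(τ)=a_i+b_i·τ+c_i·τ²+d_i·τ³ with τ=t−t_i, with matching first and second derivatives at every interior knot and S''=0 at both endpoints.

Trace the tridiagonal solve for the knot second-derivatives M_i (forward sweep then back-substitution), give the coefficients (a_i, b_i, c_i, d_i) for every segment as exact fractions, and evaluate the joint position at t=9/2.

Δ: Δ0=1, Δ1=-3/2, Δ2=-4
row 1: diag=8, rhs=-15; c'=1/4, d'=-15/8
row 2: denom=6−2·1/4=11/2; d'=(-15−2·-15/8)/(11/2)=-45/22
back: M2=-45/22
back: M1=-15/8−1/4·-45/22=-15/11
M: M0=0, M1=-15/11, M2=-45/22, M3=0
seg 0: a=1, c=M0/2=0, d=(M1−M0)/(6·2)=-5/44, b=Δ0−h0·(2M0+M1)/6=16/11
seg 1: a=3, c=M1/2=-15/22, d=(M2−M1)/(6·2)=-5/88, b=Δ1−h1·(2M1+M2)/6=1/11
seg 2: a=0, c=M2/2=-45/44, d=(M3−M2)/(6·1)=15/44, b=Δ2−h2·(2M2+M3)/6=-73/22
t_q=9/2 → seg 2, τ=1/2; S=0+-73/22·τ+-45/44·τ²+15/44·τ³=-659/352

  seg 0: a=1 b=16/11 c=0 d=-5/44
  seg 1: a=3 b=1/11 c=-15/22 d=-5/88
  seg 2: a=0 b=-73/22 c=-45/44 d=15/44
S(9/2) = -659/352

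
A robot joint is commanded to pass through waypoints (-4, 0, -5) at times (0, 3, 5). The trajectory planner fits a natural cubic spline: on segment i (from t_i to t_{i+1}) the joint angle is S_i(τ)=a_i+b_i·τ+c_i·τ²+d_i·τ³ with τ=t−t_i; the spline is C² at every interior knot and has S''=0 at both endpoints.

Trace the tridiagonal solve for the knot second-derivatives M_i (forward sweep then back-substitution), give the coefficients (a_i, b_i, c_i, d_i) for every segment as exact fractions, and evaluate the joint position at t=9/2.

  seg 0: a=-4 b=149/60 c=0 d=-23/180
  seg 1: a=0 b=-29/30 c=-23/20 d=23/120
S(9/2) = -217/64

Δ: Δ0=4/3, Δ1=-5/2
row 1: diag=10, rhs=-23; c'=1/5, d'=-23/10
back: M1=-23/10
M: M0=0, M1=-23/10, M2=0
seg 0: a=-4, c=M0/2=0, d=(M1−M0)/(6·3)=-23/180, b=Δ0−h0·(2M0+M1)/6=149/60
seg 1: a=0, c=M1/2=-23/20, d=(M2−M1)/(6·2)=23/120, b=Δ1−h1·(2M1+M2)/6=-29/30
t_q=9/2 → seg 1, τ=3/2; S=0+-29/30·τ+-23/20·τ²+23/120·τ³=-217/64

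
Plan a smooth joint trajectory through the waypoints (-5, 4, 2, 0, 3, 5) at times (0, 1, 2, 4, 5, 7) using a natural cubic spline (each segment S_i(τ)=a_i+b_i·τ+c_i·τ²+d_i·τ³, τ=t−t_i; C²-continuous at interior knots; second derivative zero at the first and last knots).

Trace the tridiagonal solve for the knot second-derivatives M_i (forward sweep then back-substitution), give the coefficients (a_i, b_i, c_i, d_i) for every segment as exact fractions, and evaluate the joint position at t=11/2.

  seg 0: a=-5 b=8410/709 c=0 d=-2029/709
  seg 1: a=4 b=2323/709 c=-6087/709 d=2346/709
  seg 2: a=2 b=-2813/709 c=951/709 d=101/1418
  seg 3: a=0 b=1597/709 c=1254/709 d=-724/709
  seg 4: a=3 b=1933/709 c=-918/709 d=153/709
S(11/2) = 23065/5672

Δ: Δ0=9, Δ1=-2, Δ2=-1, Δ3=3, Δ4=1
row 1: diag=4, rhs=-66; c'=1/4, d'=-33/2
row 2: denom=6−1·1/4=23/4; d'=(6−1·-33/2)/(23/4)=90/23
row 3: denom=6−2·8/23=122/23; d'=(24−2·90/23)/(122/23)=186/61
row 4: denom=6−1·23/122=709/122; d'=(-12−1·186/61)/(709/122)=-1836/709
back: M4=-1836/709
back: M3=186/61−23/122·-1836/709=2508/709
back: M2=90/23−8/23·2508/709=1902/709
back: M1=-33/2−1/4·1902/709=-12174/709
M: M0=0, M1=-12174/709, M2=1902/709, M3=2508/709, M4=-1836/709, M5=0
seg 0: a=-5, c=M0/2=0, d=(M1−M0)/(6·1)=-2029/709, b=Δ0−h0·(2M0+M1)/6=8410/709
seg 1: a=4, c=M1/2=-6087/709, d=(M2−M1)/(6·1)=2346/709, b=Δ1−h1·(2M1+M2)/6=2323/709
seg 2: a=2, c=M2/2=951/709, d=(M3−M2)/(6·2)=101/1418, b=Δ2−h2·(2M2+M3)/6=-2813/709
seg 3: a=0, c=M3/2=1254/709, d=(M4−M3)/(6·1)=-724/709, b=Δ3−h3·(2M3+M4)/6=1597/709
seg 4: a=3, c=M4/2=-918/709, d=(M5−M4)/(6·2)=153/709, b=Δ4−h4·(2M4+M5)/6=1933/709
t_q=11/2 → seg 4, τ=1/2; S=3+1933/709·τ+-918/709·τ²+153/709·τ³=23065/5672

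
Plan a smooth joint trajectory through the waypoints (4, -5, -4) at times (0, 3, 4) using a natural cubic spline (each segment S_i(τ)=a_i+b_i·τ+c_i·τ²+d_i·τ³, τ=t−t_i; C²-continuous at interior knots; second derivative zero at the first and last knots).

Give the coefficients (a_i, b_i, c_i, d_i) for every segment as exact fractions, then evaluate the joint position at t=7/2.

  seg 0: a=4 b=-9/2 c=0 d=1/6
  seg 1: a=-5 b=0 c=3/2 d=-1/2
S(7/2) = -75/16

Δ: Δ0=-3, Δ1=1
row 1: diag=8, rhs=24; c'=1/8, d'=3
back: M1=3
M: M0=0, M1=3, M2=0
seg 0: a=4, c=M0/2=0, d=(M1−M0)/(6·3)=1/6, b=Δ0−h0·(2M0+M1)/6=-9/2
seg 1: a=-5, c=M1/2=3/2, d=(M2−M1)/(6·1)=-1/2, b=Δ1−h1·(2M1+M2)/6=0
t_q=7/2 → seg 1, τ=1/2; S=-5+0·τ+3/2·τ²+-1/2·τ³=-75/16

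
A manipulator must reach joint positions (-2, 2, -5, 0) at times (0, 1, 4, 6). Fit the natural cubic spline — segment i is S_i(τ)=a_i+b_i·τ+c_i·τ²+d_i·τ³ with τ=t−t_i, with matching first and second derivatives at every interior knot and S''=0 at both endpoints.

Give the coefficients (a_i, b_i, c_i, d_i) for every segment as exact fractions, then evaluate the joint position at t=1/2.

Δ: Δ0=4, Δ1=-7/3, Δ2=5/2
row 1: diag=8, rhs=-38; c'=3/8, d'=-19/4
row 2: denom=10−3·3/8=71/8; d'=(29−3·-19/4)/(71/8)=346/71
back: M2=346/71
back: M1=-19/4−3/8·346/71=-467/71
M: M0=0, M1=-467/71, M2=346/71, M3=0
seg 0: a=-2, c=M0/2=0, d=(M1−M0)/(6·1)=-467/426, b=Δ0−h0·(2M0+M1)/6=2171/426
seg 1: a=2, c=M1/2=-467/142, d=(M2−M1)/(6·3)=271/426, b=Δ1−h1·(2M1+M2)/6=385/213
seg 2: a=-5, c=M2/2=173/71, d=(M3−M2)/(6·2)=-173/426, b=Δ2−h2·(2M2+M3)/6=-319/426
t_q=1/2 → seg 0, τ=1/2; S=-2+2171/426·τ+0·τ²+-467/426·τ³=467/1136

  seg 0: a=-2 b=2171/426 c=0 d=-467/426
  seg 1: a=2 b=385/213 c=-467/142 d=271/426
  seg 2: a=-5 b=-319/426 c=173/71 d=-173/426
S(1/2) = 467/1136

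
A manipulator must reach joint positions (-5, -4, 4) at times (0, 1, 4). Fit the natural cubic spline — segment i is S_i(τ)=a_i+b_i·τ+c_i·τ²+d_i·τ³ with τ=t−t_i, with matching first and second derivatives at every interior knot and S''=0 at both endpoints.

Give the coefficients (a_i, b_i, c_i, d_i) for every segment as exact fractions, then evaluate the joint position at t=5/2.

Δ: Δ0=1, Δ1=8/3
row 1: diag=8, rhs=10; c'=3/8, d'=5/4
back: M1=5/4
M: M0=0, M1=5/4, M2=0
seg 0: a=-5, c=M0/2=0, d=(M1−M0)/(6·1)=5/24, b=Δ0−h0·(2M0+M1)/6=19/24
seg 1: a=-4, c=M1/2=5/8, d=(M2−M1)/(6·3)=-5/72, b=Δ1−h1·(2M1+M2)/6=17/12
t_q=5/2 → seg 1, τ=3/2; S=-4+17/12·τ+5/8·τ²+-5/72·τ³=-45/64

  seg 0: a=-5 b=19/24 c=0 d=5/24
  seg 1: a=-4 b=17/12 c=5/8 d=-5/72
S(5/2) = -45/64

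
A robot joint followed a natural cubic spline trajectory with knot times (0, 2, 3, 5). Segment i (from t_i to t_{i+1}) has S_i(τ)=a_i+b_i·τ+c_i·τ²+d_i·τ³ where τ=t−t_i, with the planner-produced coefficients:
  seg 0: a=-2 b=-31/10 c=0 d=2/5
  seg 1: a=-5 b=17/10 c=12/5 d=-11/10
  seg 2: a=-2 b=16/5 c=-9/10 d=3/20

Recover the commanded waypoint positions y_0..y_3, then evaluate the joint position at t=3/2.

y_0=-2 y_1=-5 y_2=-2 y_3=2
S(3/2) = -53/10

y_0 = S_0(0) = a_0 = -2
y_1 = S_1(0) = a_1 = -5
y_2 = S_2(0) = a_2 = -2
y_3 = S_2(2) = 2
t_q=3/2 is in segment 0 (τ=3/2); S_0(τ)=-53/10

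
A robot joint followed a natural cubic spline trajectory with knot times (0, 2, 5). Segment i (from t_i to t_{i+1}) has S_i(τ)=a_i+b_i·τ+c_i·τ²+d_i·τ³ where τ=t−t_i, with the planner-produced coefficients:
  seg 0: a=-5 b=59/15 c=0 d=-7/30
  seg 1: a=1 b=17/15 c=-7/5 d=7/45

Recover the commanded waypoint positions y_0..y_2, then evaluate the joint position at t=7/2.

y_0=-5 y_1=1 y_2=-4
S(7/2) = 3/40

y_0 = S_0(0) = a_0 = -5
y_1 = S_1(0) = a_1 = 1
y_2 = S_1(3) = -4
t_q=7/2 is in segment 1 (τ=3/2); S_1(τ)=3/40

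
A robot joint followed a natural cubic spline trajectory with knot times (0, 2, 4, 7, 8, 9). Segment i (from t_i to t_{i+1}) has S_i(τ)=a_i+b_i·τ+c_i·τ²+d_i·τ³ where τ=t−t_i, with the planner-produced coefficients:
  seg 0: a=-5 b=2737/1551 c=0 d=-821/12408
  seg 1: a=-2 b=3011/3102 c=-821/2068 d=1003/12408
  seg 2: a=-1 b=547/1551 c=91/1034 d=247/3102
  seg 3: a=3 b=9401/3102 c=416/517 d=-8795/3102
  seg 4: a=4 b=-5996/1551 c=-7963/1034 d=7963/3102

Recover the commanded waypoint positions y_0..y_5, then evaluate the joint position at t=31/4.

y_0=-5 y_1=-2 y_2=-1 y_3=3 y_4=4 y_5=-5
S(31/4) = 299741/66176

y_0 = S_0(0) = a_0 = -5
y_1 = S_1(0) = a_1 = -2
y_2 = S_2(0) = a_2 = -1
y_3 = S_3(0) = a_3 = 3
y_4 = S_4(0) = a_4 = 4
y_5 = S_4(1) = -5
t_q=31/4 is in segment 3 (τ=3/4); S_3(τ)=299741/66176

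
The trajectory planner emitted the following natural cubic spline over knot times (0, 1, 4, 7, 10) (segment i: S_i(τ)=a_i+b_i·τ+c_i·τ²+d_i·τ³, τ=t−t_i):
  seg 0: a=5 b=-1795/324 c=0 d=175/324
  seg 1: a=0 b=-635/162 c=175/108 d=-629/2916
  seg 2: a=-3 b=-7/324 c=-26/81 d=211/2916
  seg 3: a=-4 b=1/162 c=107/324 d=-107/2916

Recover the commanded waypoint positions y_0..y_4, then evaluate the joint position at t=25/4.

y_0=5 y_1=0 y_2=-3 y_3=-4 y_4=-2
S(25/4) = -8869/2304

y_0 = S_0(0) = a_0 = 5
y_1 = S_1(0) = a_1 = 0
y_2 = S_2(0) = a_2 = -3
y_3 = S_3(0) = a_3 = -4
y_4 = S_3(3) = -2
t_q=25/4 is in segment 2 (τ=9/4); S_2(τ)=-8869/2304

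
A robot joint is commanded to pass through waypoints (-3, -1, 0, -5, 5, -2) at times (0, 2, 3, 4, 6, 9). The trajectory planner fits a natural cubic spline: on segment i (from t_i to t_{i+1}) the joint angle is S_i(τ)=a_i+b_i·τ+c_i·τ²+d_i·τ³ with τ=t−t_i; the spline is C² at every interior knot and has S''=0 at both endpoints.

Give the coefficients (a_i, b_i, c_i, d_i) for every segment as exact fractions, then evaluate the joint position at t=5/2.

Δ: Δ0=1, Δ1=1, Δ2=-5, Δ3=5, Δ4=-7/3
row 1: diag=6, rhs=0; c'=1/6, d'=0
row 2: denom=4−1·1/6=23/6; d'=(-36−1·0)/(23/6)=-216/23
row 3: denom=6−1·6/23=132/23; d'=(60−1·-216/23)/(132/23)=133/11
row 4: denom=10−2·23/66=307/33; d'=(-44−2·133/11)/(307/33)=-2250/307
back: M4=-2250/307
back: M3=133/11−23/66·-2250/307=4496/307
back: M2=-216/23−6/23·4496/307=-4056/307
back: M1=0−1/6·-4056/307=676/307
M: M0=0, M1=676/307, M2=-4056/307, M3=4496/307, M4=-2250/307, M5=0
seg 0: a=-3, c=M0/2=0, d=(M1−M0)/(6·2)=169/921, b=Δ0−h0·(2M0+M1)/6=245/921
seg 1: a=-1, c=M1/2=338/307, d=(M2−M1)/(6·1)=-2366/921, b=Δ1−h1·(2M1+M2)/6=2273/921
seg 2: a=0, c=M2/2=-2028/307, d=(M3−M2)/(6·1)=4276/921, b=Δ2−h2·(2M2+M3)/6=-2797/921
seg 3: a=-5, c=M3/2=2248/307, d=(M4−M3)/(6·2)=-3373/1842, b=Δ3−h3·(2M3+M4)/6=-2137/921
seg 4: a=5, c=M4/2=-1125/307, d=(M5−M4)/(6·3)=125/307, b=Δ4−h4·(2M4+M5)/6=4601/921
t_q=5/2 → seg 1, τ=1/2; S=-1+2273/921·τ+338/307·τ²+-2366/921·τ³=231/1228

  seg 0: a=-3 b=245/921 c=0 d=169/921
  seg 1: a=-1 b=2273/921 c=338/307 d=-2366/921
  seg 2: a=0 b=-2797/921 c=-2028/307 d=4276/921
  seg 3: a=-5 b=-2137/921 c=2248/307 d=-3373/1842
  seg 4: a=5 b=4601/921 c=-1125/307 d=125/307
S(5/2) = 231/1228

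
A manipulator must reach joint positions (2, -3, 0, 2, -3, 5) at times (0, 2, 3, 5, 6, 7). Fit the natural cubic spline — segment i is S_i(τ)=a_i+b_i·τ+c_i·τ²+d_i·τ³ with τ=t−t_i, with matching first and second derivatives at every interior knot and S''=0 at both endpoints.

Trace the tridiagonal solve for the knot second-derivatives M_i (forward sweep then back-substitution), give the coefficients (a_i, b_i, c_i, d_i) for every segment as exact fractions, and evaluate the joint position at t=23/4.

  seg 0: a=2 b=-6117/1418 c=0 d=643/1418
  seg 1: a=-3 b=1599/1418 c=1929/709 d=-1203/1418
  seg 2: a=0 b=2853/709 c=249/1418 d=-2393/2836
  seg 3: a=2 b=-3828/709 c=-3465/709 d=3748/709
  seg 4: a=-3 b=486/709 c=7779/709 d=-2593/709
S(23/4) = -14567/5672

Δ: Δ0=-5/2, Δ1=3, Δ2=1, Δ3=-5, Δ4=8
row 1: diag=6, rhs=33; c'=1/6, d'=11/2
row 2: denom=6−1·1/6=35/6; d'=(-12−1·11/2)/(35/6)=-3
row 3: denom=6−2·12/35=186/35; d'=(-36−2·-3)/(186/35)=-175/31
row 4: denom=4−1·35/186=709/186; d'=(78−1·-175/31)/(709/186)=15558/709
back: M4=15558/709
back: M3=-175/31−35/186·15558/709=-6930/709
back: M2=-3−12/35·-6930/709=249/709
back: M1=11/2−1/6·249/709=3858/709
M: M0=0, M1=3858/709, M2=249/709, M3=-6930/709, M4=15558/709, M5=0
seg 0: a=2, c=M0/2=0, d=(M1−M0)/(6·2)=643/1418, b=Δ0−h0·(2M0+M1)/6=-6117/1418
seg 1: a=-3, c=M1/2=1929/709, d=(M2−M1)/(6·1)=-1203/1418, b=Δ1−h1·(2M1+M2)/6=1599/1418
seg 2: a=0, c=M2/2=249/1418, d=(M3−M2)/(6·2)=-2393/2836, b=Δ2−h2·(2M2+M3)/6=2853/709
seg 3: a=2, c=M3/2=-3465/709, d=(M4−M3)/(6·1)=3748/709, b=Δ3−h3·(2M3+M4)/6=-3828/709
seg 4: a=-3, c=M4/2=7779/709, d=(M5−M4)/(6·1)=-2593/709, b=Δ4−h4·(2M4+M5)/6=486/709
t_q=23/4 → seg 3, τ=3/4; S=2+-3828/709·τ+-3465/709·τ²+3748/709·τ³=-14567/5672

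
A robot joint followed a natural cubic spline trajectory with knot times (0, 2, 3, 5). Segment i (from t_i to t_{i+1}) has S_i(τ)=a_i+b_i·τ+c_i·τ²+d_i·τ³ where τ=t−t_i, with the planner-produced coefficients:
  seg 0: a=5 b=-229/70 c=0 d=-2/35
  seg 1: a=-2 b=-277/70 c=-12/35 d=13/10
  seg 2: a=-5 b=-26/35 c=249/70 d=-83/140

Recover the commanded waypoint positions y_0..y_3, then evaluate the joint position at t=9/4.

y_0 = S_0(0) = a_0 = 5
y_1 = S_1(0) = a_1 = -2
y_2 = S_2(0) = a_2 = -5
y_3 = S_2(2) = 3
t_q=9/4 is in segment 1 (τ=1/4); S_1(τ)=-13397/4480

y_0=5 y_1=-2 y_2=-5 y_3=3
S(9/4) = -13397/4480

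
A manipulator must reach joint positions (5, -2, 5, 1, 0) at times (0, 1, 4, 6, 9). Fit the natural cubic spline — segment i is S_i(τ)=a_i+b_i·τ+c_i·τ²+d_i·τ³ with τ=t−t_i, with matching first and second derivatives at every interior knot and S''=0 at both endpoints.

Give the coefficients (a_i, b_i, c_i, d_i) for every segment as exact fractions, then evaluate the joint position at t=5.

  seg 0: a=5 b=-2891/339 c=0 d=518/339
  seg 1: a=-2 b=-1337/339 c=518/113 d=-2534/3051
  seg 2: a=5 b=385/339 c=-980/339 d=299/452
  seg 3: a=1 b=-844/339 c=731/678 d=-731/6102
S(5) = 5297/1356

Δ: Δ0=-7, Δ1=7/3, Δ2=-2, Δ3=-1/3
row 1: diag=8, rhs=56; c'=3/8, d'=7
row 2: denom=10−3·3/8=71/8; d'=(-26−3·7)/(71/8)=-376/71
row 3: denom=10−2·16/71=678/71; d'=(10−2·-376/71)/(678/71)=731/339
back: M3=731/339
back: M2=-376/71−16/71·731/339=-1960/339
back: M1=7−3/8·-1960/339=1036/113
M: M0=0, M1=1036/113, M2=-1960/339, M3=731/339, M4=0
seg 0: a=5, c=M0/2=0, d=(M1−M0)/(6·1)=518/339, b=Δ0−h0·(2M0+M1)/6=-2891/339
seg 1: a=-2, c=M1/2=518/113, d=(M2−M1)/(6·3)=-2534/3051, b=Δ1−h1·(2M1+M2)/6=-1337/339
seg 2: a=5, c=M2/2=-980/339, d=(M3−M2)/(6·2)=299/452, b=Δ2−h2·(2M2+M3)/6=385/339
seg 3: a=1, c=M3/2=731/678, d=(M4−M3)/(6·3)=-731/6102, b=Δ3−h3·(2M3+M4)/6=-844/339
t_q=5 → seg 2, τ=1; S=5+385/339·τ+-980/339·τ²+299/452·τ³=5297/1356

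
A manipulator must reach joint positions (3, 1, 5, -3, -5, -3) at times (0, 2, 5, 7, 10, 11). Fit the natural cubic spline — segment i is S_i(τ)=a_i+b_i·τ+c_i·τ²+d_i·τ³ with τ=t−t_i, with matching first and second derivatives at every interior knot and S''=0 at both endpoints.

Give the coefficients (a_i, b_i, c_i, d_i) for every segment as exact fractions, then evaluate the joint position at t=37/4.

Δ: Δ0=-1, Δ1=4/3, Δ2=-4, Δ3=-2/3, Δ4=2
row 1: diag=10, rhs=14; c'=3/10, d'=7/5
row 2: denom=10−3·3/10=91/10; d'=(-32−3·7/5)/(91/10)=-362/91
row 3: denom=10−2·20/91=870/91; d'=(20−2·-362/91)/(870/91)=424/145
row 4: denom=8−3·91/290=2047/290; d'=(16−3·424/145)/(2047/290)=2096/2047
back: M4=2096/2047
back: M3=424/145−91/290·2096/2047=5328/2047
back: M2=-362/91−20/91·5328/2047=-9314/2047
back: M1=7/5−3/10·-9314/2047=5660/2047
M: M0=0, M1=5660/2047, M2=-9314/2047, M3=5328/2047, M4=2096/2047, M5=0
seg 0: a=3, c=M0/2=0, d=(M1−M0)/(6·2)=1415/6141, b=Δ0−h0·(2M0+M1)/6=-11801/6141
seg 1: a=1, c=M1/2=2830/2047, d=(M2−M1)/(6·3)=-7487/18423, b=Δ1−h1·(2M1+M2)/6=5179/6141
seg 2: a=5, c=M2/2=-4657/2047, d=(M3−M2)/(6·2)=7321/12282, b=Δ2−h2·(2M2+M3)/6=-11264/6141
seg 3: a=-3, c=M3/2=2664/2047, d=(M4−M3)/(6·3)=-1616/18423, b=Δ3−h3·(2M3+M4)/6=-23222/6141
seg 4: a=-5, c=M4/2=1048/2047, d=(M5−M4)/(6·1)=-1048/6141, b=Δ4−h4·(2M4+M5)/6=10186/6141
t_q=37/4 → seg 3, τ=9/4; S=-3+-23222/6141·τ+2664/2047·τ²+-1616/18423·τ³=-48465/8188

  seg 0: a=3 b=-11801/6141 c=0 d=1415/6141
  seg 1: a=1 b=5179/6141 c=2830/2047 d=-7487/18423
  seg 2: a=5 b=-11264/6141 c=-4657/2047 d=7321/12282
  seg 3: a=-3 b=-23222/6141 c=2664/2047 d=-1616/18423
  seg 4: a=-5 b=10186/6141 c=1048/2047 d=-1048/6141
S(37/4) = -48465/8188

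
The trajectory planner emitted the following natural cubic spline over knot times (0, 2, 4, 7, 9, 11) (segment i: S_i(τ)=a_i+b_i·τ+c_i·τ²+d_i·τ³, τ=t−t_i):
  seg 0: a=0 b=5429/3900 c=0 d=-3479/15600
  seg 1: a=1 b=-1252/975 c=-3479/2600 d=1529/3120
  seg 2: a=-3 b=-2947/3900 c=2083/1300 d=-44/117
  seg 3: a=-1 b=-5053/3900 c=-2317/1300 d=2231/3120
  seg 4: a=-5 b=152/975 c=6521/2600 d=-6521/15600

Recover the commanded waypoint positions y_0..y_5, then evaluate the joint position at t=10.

y_0 = S_0(0) = a_0 = 0
y_1 = S_1(0) = a_1 = 1
y_2 = S_2(0) = a_2 = -3
y_3 = S_3(0) = a_3 = -1
y_4 = S_4(0) = a_4 = -5
y_5 = S_4(2) = 2
t_q=10 is in segment 4 (τ=1); S_4(τ)=-14321/5200

y_0=0 y_1=1 y_2=-3 y_3=-1 y_4=-5 y_5=2
S(10) = -14321/5200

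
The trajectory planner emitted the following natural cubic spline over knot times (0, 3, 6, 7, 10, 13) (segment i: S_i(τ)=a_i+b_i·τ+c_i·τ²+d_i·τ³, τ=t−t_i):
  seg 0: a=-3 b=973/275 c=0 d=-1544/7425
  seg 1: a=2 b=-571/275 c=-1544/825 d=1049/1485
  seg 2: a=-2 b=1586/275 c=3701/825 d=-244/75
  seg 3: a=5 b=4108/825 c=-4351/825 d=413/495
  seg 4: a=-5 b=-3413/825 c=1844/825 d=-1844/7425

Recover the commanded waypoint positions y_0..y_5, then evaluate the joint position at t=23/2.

y_0=-3 y_1=2 y_2=-2 y_3=5 y_4=-5 y_5=-4
S(23/2) = -1929/275

y_0 = S_0(0) = a_0 = -3
y_1 = S_1(0) = a_1 = 2
y_2 = S_2(0) = a_2 = -2
y_3 = S_3(0) = a_3 = 5
y_4 = S_4(0) = a_4 = -5
y_5 = S_4(3) = -4
t_q=23/2 is in segment 4 (τ=3/2); S_4(τ)=-1929/275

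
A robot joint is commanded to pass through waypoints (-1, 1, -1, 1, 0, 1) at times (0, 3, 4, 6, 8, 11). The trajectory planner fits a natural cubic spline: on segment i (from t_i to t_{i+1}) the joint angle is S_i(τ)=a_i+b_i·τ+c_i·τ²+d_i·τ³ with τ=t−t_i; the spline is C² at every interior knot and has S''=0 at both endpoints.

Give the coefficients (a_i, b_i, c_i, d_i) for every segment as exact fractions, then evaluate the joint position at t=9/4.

  seg 0: a=-1 b=1570/813 c=0 d=-1028/7317
  seg 1: a=1 b=-1514/813 c=-1028/813 d=916/813
  seg 2: a=-1 b=-274/271 c=1720/813 d=-1805/3252
  seg 3: a=1 b=643/813 c=-1975/1626 d=617/2168
  seg 4: a=0 b=-1061/1626 c=1603/3252 d=-1603/29268
S(9/4) = 7565/4336

Δ: Δ0=2/3, Δ1=-2, Δ2=1, Δ3=-1/2, Δ4=1/3
row 1: diag=8, rhs=-16; c'=1/8, d'=-2
row 2: denom=6−1·1/8=47/8; d'=(18−1·-2)/(47/8)=160/47
row 3: denom=8−2·16/47=344/47; d'=(-9−2·160/47)/(344/47)=-743/344
row 4: denom=10−2·47/172=813/86; d'=(5−2·-743/344)/(813/86)=1603/1626
back: M4=1603/1626
back: M3=-743/344−47/172·1603/1626=-1975/813
back: M2=160/47−16/47·-1975/813=3440/813
back: M1=-2−1/8·3440/813=-2056/813
M: M0=0, M1=-2056/813, M2=3440/813, M3=-1975/813, M4=1603/1626, M5=0
seg 0: a=-1, c=M0/2=0, d=(M1−M0)/(6·3)=-1028/7317, b=Δ0−h0·(2M0+M1)/6=1570/813
seg 1: a=1, c=M1/2=-1028/813, d=(M2−M1)/(6·1)=916/813, b=Δ1−h1·(2M1+M2)/6=-1514/813
seg 2: a=-1, c=M2/2=1720/813, d=(M3−M2)/(6·2)=-1805/3252, b=Δ2−h2·(2M2+M3)/6=-274/271
seg 3: a=1, c=M3/2=-1975/1626, d=(M4−M3)/(6·2)=617/2168, b=Δ3−h3·(2M3+M4)/6=643/813
seg 4: a=0, c=M4/2=1603/3252, d=(M5−M4)/(6·3)=-1603/29268, b=Δ4−h4·(2M4+M5)/6=-1061/1626
t_q=9/4 → seg 0, τ=9/4; S=-1+1570/813·τ+0·τ²+-1028/7317·τ³=7565/4336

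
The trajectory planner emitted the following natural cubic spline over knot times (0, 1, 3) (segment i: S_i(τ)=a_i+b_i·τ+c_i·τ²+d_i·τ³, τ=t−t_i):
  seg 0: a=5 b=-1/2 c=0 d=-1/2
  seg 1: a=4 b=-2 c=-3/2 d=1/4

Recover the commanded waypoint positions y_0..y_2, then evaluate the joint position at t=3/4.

y_0 = S_0(0) = a_0 = 5
y_1 = S_1(0) = a_1 = 4
y_2 = S_1(2) = -4
t_q=3/4 is in segment 0 (τ=3/4); S_0(τ)=565/128

y_0=5 y_1=4 y_2=-4
S(3/4) = 565/128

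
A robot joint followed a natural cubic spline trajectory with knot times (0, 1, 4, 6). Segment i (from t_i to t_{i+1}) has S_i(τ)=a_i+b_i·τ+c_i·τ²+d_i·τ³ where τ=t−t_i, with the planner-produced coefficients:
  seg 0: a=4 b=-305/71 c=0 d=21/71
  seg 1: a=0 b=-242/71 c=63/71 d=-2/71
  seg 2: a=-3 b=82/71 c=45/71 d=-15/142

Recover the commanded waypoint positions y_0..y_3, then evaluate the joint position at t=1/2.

y_0 = S_0(0) = a_0 = 4
y_1 = S_1(0) = a_1 = 0
y_2 = S_2(0) = a_2 = -3
y_3 = S_2(2) = 1
t_q=1/2 is in segment 0 (τ=1/2); S_0(τ)=1073/568

y_0=4 y_1=0 y_2=-3 y_3=1
S(1/2) = 1073/568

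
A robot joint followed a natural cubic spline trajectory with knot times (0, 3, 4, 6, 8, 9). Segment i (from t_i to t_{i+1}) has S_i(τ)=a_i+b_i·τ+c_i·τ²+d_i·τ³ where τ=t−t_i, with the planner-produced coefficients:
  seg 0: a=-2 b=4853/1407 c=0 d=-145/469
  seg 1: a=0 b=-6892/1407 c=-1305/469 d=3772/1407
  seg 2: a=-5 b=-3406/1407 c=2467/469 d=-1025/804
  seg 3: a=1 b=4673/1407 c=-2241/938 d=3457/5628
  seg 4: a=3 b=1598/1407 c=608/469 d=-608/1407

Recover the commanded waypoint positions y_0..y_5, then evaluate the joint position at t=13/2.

y_0=-2 y_1=0 y_2=-5 y_3=1 y_4=3 y_5=5
S(13/2) = 32119/15008

y_0 = S_0(0) = a_0 = -2
y_1 = S_1(0) = a_1 = 0
y_2 = S_2(0) = a_2 = -5
y_3 = S_3(0) = a_3 = 1
y_4 = S_4(0) = a_4 = 3
y_5 = S_4(1) = 5
t_q=13/2 is in segment 3 (τ=1/2); S_3(τ)=32119/15008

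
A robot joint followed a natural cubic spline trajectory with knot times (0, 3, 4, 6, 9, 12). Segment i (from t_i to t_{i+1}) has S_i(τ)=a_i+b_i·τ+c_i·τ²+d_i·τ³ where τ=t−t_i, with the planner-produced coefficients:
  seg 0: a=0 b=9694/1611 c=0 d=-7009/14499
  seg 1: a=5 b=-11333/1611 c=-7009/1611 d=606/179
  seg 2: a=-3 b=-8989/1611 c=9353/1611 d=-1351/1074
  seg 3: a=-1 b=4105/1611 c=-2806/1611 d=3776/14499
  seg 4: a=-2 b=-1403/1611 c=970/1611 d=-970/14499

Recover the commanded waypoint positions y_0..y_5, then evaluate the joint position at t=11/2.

y_0 = S_0(0) = a_0 = 0
y_1 = S_1(0) = a_1 = 5
y_2 = S_2(0) = a_2 = -3
y_3 = S_3(0) = a_3 = -1
y_4 = S_4(0) = a_4 = -2
y_5 = S_4(3) = -1
t_q=11/2 is in segment 2 (τ=3/2); S_2(τ)=-21929/8592

y_0=0 y_1=5 y_2=-3 y_3=-1 y_4=-2 y_5=-1
S(11/2) = -21929/8592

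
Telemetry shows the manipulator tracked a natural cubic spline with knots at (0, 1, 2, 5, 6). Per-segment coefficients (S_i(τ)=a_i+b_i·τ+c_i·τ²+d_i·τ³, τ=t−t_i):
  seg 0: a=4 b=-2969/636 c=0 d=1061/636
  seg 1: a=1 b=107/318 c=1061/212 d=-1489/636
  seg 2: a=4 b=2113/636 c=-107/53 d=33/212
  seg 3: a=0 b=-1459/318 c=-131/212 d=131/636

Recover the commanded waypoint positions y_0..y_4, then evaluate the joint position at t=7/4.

y_0=4 y_1=1 y_2=4 y_3=0 y_4=-5
S(7/4) = 41787/13568

y_0 = S_0(0) = a_0 = 4
y_1 = S_1(0) = a_1 = 1
y_2 = S_2(0) = a_2 = 4
y_3 = S_3(0) = a_3 = 0
y_4 = S_3(1) = -5
t_q=7/4 is in segment 1 (τ=3/4); S_1(τ)=41787/13568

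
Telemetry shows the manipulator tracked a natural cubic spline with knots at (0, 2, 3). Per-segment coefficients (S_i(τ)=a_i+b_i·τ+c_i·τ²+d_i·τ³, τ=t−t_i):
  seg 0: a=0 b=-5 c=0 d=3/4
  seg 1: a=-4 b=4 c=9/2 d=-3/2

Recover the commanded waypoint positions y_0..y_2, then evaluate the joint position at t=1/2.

y_0 = S_0(0) = a_0 = 0
y_1 = S_1(0) = a_1 = -4
y_2 = S_1(1) = 3
t_q=1/2 is in segment 0 (τ=1/2); S_0(τ)=-77/32

y_0=0 y_1=-4 y_2=3
S(1/2) = -77/32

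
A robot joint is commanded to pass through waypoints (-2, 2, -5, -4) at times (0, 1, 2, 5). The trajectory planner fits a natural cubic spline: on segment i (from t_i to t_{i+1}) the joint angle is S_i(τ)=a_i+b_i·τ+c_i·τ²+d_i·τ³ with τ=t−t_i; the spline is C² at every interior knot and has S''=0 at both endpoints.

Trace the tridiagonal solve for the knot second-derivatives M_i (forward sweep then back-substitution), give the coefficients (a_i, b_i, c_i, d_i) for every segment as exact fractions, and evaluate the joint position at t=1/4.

  seg 0: a=-2 b=658/93 c=0 d=-286/93
  seg 1: a=2 b=-200/93 c=-286/31 d=407/93
  seg 2: a=-5 b=-695/93 c=121/31 d=-121/279
S(1/4) = -277/992

Δ: Δ0=4, Δ1=-7, Δ2=1/3
row 1: diag=4, rhs=-66; c'=1/4, d'=-33/2
row 2: denom=8−1·1/4=31/4; d'=(44−1·-33/2)/(31/4)=242/31
back: M2=242/31
back: M1=-33/2−1/4·242/31=-572/31
M: M0=0, M1=-572/31, M2=242/31, M3=0
seg 0: a=-2, c=M0/2=0, d=(M1−M0)/(6·1)=-286/93, b=Δ0−h0·(2M0+M1)/6=658/93
seg 1: a=2, c=M1/2=-286/31, d=(M2−M1)/(6·1)=407/93, b=Δ1−h1·(2M1+M2)/6=-200/93
seg 2: a=-5, c=M2/2=121/31, d=(M3−M2)/(6·3)=-121/279, b=Δ2−h2·(2M2+M3)/6=-695/93
t_q=1/4 → seg 0, τ=1/4; S=-2+658/93·τ+0·τ²+-286/93·τ³=-277/992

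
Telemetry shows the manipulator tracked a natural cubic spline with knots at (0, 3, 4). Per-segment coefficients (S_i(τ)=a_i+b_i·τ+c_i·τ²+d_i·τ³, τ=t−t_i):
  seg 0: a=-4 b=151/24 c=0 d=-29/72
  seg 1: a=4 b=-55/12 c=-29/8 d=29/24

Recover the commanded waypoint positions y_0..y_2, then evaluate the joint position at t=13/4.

y_0 = S_0(0) = a_0 = -4
y_1 = S_1(0) = a_1 = 4
y_2 = S_1(1) = -3
t_q=13/4 is in segment 1 (τ=1/4); S_1(τ)=1355/512

y_0=-4 y_1=4 y_2=-3
S(13/4) = 1355/512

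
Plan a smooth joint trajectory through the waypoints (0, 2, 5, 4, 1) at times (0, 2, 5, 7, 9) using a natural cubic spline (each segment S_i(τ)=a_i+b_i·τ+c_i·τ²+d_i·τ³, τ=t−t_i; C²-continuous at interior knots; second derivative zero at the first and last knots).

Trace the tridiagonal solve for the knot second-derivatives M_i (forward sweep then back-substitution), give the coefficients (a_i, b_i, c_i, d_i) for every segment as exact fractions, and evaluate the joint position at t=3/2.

Δ: Δ0=1, Δ1=1, Δ2=-1/2, Δ3=-3/2
row 1: diag=10, rhs=0; c'=3/10, d'=0
row 2: denom=10−3·3/10=91/10; d'=(-9−3·0)/(91/10)=-90/91
row 3: denom=8−2·20/91=688/91; d'=(-6−2·-90/91)/(688/91)=-183/344
back: M3=-183/344
back: M2=-90/91−20/91·-183/344=-75/86
back: M1=0−3/10·-75/86=45/172
M: M0=0, M1=45/172, M2=-75/86, M3=-183/344, M4=0
seg 0: a=0, c=M0/2=0, d=(M1−M0)/(6·2)=15/688, b=Δ0−h0·(2M0+M1)/6=157/172
seg 1: a=2, c=M1/2=45/344, d=(M2−M1)/(6·3)=-65/1032, b=Δ1−h1·(2M1+M2)/6=101/86
seg 2: a=5, c=M2/2=-75/172, d=(M3−M2)/(6·2)=39/1376, b=Δ2−h2·(2M2+M3)/6=89/344
seg 3: a=4, c=M3/2=-183/688, d=(M4−M3)/(6·2)=61/1376, b=Δ3−h3·(2M3+M4)/6=-197/172
t_q=3/2 → seg 0, τ=3/2; S=0+157/172·τ+0·τ²+15/688·τ³=7941/5504

  seg 0: a=0 b=157/172 c=0 d=15/688
  seg 1: a=2 b=101/86 c=45/344 d=-65/1032
  seg 2: a=5 b=89/344 c=-75/172 d=39/1376
  seg 3: a=4 b=-197/172 c=-183/688 d=61/1376
S(3/2) = 7941/5504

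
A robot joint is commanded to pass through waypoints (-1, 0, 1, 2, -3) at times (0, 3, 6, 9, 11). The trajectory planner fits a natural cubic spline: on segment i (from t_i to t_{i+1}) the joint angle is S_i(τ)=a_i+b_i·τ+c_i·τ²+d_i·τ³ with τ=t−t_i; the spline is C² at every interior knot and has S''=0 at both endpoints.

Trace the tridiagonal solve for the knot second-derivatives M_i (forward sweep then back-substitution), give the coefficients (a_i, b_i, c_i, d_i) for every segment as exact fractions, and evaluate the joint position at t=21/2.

  seg 0: a=-1 b=109/276 c=0 d=-17/2484
  seg 1: a=0 b=29/138 c=-17/276 d=85/2484
  seg 2: a=1 b=211/276 c=17/69 d=-323/2484
  seg 3: a=2 b=-175/138 c=-85/92 d=85/552
S(21/2) = -2151/1472

Δ: Δ0=1/3, Δ1=1/3, Δ2=1/3, Δ3=-5/2
row 1: diag=12, rhs=0; c'=1/4, d'=0
row 2: denom=12−3·1/4=45/4; d'=(0−3·0)/(45/4)=0
row 3: denom=10−3·4/15=46/5; d'=(-17−3·0)/(46/5)=-85/46
back: M3=-85/46
back: M2=0−4/15·-85/46=34/69
back: M1=0−1/4·34/69=-17/138
M: M0=0, M1=-17/138, M2=34/69, M3=-85/46, M4=0
seg 0: a=-1, c=M0/2=0, d=(M1−M0)/(6·3)=-17/2484, b=Δ0−h0·(2M0+M1)/6=109/276
seg 1: a=0, c=M1/2=-17/276, d=(M2−M1)/(6·3)=85/2484, b=Δ1−h1·(2M1+M2)/6=29/138
seg 2: a=1, c=M2/2=17/69, d=(M3−M2)/(6·3)=-323/2484, b=Δ2−h2·(2M2+M3)/6=211/276
seg 3: a=2, c=M3/2=-85/92, d=(M4−M3)/(6·2)=85/552, b=Δ3−h3·(2M3+M4)/6=-175/138
t_q=21/2 → seg 3, τ=3/2; S=2+-175/138·τ+-85/92·τ²+85/552·τ³=-2151/1472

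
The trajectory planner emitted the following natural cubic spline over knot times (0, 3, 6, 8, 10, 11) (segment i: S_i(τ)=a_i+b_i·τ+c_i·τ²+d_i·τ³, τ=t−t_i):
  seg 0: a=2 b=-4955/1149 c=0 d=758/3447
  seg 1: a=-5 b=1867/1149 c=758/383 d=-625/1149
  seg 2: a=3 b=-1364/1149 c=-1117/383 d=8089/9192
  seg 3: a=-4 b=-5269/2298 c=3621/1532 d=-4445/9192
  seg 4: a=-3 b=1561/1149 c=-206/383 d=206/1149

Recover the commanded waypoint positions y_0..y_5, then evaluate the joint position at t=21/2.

y_0=2 y_1=-5 y_2=3 y_3=-4 y_4=-3 y_5=-2
S(21/2) = -3727/1532

y_0 = S_0(0) = a_0 = 2
y_1 = S_1(0) = a_1 = -5
y_2 = S_2(0) = a_2 = 3
y_3 = S_3(0) = a_3 = -4
y_4 = S_4(0) = a_4 = -3
y_5 = S_4(1) = -2
t_q=21/2 is in segment 4 (τ=1/2); S_4(τ)=-3727/1532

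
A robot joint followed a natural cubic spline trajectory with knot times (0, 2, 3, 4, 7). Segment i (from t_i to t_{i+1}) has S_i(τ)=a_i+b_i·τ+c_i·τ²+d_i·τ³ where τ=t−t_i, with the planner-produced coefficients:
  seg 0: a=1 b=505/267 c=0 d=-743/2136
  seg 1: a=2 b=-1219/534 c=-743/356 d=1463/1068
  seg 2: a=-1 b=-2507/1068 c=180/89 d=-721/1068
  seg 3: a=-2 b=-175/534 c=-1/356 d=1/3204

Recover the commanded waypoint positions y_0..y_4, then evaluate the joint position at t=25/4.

y_0 = S_0(0) = a_0 = 1
y_1 = S_1(0) = a_1 = 2
y_2 = S_2(0) = a_2 = -1
y_3 = S_3(0) = a_3 = -2
y_4 = S_3(3) = -3
t_q=25/4 is in segment 3 (τ=9/4); S_3(τ)=-62611/22784

y_0=1 y_1=2 y_2=-1 y_3=-2 y_4=-3
S(25/4) = -62611/22784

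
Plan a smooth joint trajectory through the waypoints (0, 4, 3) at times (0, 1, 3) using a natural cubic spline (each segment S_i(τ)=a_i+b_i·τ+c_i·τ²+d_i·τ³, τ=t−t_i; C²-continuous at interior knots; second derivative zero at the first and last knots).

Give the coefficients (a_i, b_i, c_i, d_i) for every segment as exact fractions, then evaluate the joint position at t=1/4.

  seg 0: a=0 b=19/4 c=0 d=-3/4
  seg 1: a=4 b=5/2 c=-9/4 d=3/8
S(1/4) = 301/256

Δ: Δ0=4, Δ1=-1/2
row 1: diag=6, rhs=-27; c'=1/3, d'=-9/2
back: M1=-9/2
M: M0=0, M1=-9/2, M2=0
seg 0: a=0, c=M0/2=0, d=(M1−M0)/(6·1)=-3/4, b=Δ0−h0·(2M0+M1)/6=19/4
seg 1: a=4, c=M1/2=-9/4, d=(M2−M1)/(6·2)=3/8, b=Δ1−h1·(2M1+M2)/6=5/2
t_q=1/4 → seg 0, τ=1/4; S=0+19/4·τ+0·τ²+-3/4·τ³=301/256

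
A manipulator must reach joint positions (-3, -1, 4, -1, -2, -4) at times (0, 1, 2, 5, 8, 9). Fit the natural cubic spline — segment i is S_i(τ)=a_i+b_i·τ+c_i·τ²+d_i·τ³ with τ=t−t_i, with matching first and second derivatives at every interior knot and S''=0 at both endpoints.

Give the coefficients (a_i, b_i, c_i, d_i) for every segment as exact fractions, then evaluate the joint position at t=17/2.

  seg 0: a=-3 b=773/803 c=0 d=833/803
  seg 1: a=-1 b=3272/803 c=2499/803 d=-1756/803
  seg 2: a=4 b=3002/803 c=-2769/803 d=11900/21681
  seg 3: a=-1 b=-1712/803 c=3593/2409 d=-586/1971
  seg 4: a=-2 b=-972/803 c=-951/803 d=317/803
S(17/2) = -18321/6424

Δ: Δ0=2, Δ1=5, Δ2=-5/3, Δ3=-1/3, Δ4=-2
row 1: diag=4, rhs=18; c'=1/4, d'=9/2
row 2: denom=8−1·1/4=31/4; d'=(-40−1·9/2)/(31/4)=-178/31
row 3: denom=12−3·12/31=336/31; d'=(8−3·-178/31)/(336/31)=391/168
row 4: denom=8−3·31/112=803/112; d'=(-10−3·391/168)/(803/112)=-1902/803
back: M4=-1902/803
back: M3=391/168−31/112·-1902/803=7186/2409
back: M2=-178/31−12/31·7186/2409=-5538/803
back: M1=9/2−1/4·-5538/803=4998/803
M: M0=0, M1=4998/803, M2=-5538/803, M3=7186/2409, M4=-1902/803, M5=0
seg 0: a=-3, c=M0/2=0, d=(M1−M0)/(6·1)=833/803, b=Δ0−h0·(2M0+M1)/6=773/803
seg 1: a=-1, c=M1/2=2499/803, d=(M2−M1)/(6·1)=-1756/803, b=Δ1−h1·(2M1+M2)/6=3272/803
seg 2: a=4, c=M2/2=-2769/803, d=(M3−M2)/(6·3)=11900/21681, b=Δ2−h2·(2M2+M3)/6=3002/803
seg 3: a=-1, c=M3/2=3593/2409, d=(M4−M3)/(6·3)=-586/1971, b=Δ3−h3·(2M3+M4)/6=-1712/803
seg 4: a=-2, c=M4/2=-951/803, d=(M5−M4)/(6·1)=317/803, b=Δ4−h4·(2M4+M5)/6=-972/803
t_q=17/2 → seg 4, τ=1/2; S=-2+-972/803·τ+-951/803·τ²+317/803·τ³=-18321/6424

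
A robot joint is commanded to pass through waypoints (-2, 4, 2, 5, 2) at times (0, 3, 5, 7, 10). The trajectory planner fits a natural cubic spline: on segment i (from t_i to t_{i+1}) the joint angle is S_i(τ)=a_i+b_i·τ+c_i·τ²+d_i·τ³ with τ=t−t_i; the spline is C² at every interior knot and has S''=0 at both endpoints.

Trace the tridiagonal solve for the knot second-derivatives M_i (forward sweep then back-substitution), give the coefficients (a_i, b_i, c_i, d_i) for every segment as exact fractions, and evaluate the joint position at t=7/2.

Δ: Δ0=2, Δ1=-1, Δ2=3/2, Δ3=-1
row 1: diag=10, rhs=-18; c'=1/5, d'=-9/5
row 2: denom=8−2·1/5=38/5; d'=(15−2·-9/5)/(38/5)=93/38
row 3: denom=10−2·5/19=180/19; d'=(-15−2·93/38)/(180/19)=-21/10
back: M3=-21/10
back: M2=93/38−5/19·-21/10=3
back: M1=-9/5−1/5·3=-12/5
M: M0=0, M1=-12/5, M2=3, M3=-21/10, M4=0
seg 0: a=-2, c=M0/2=0, d=(M1−M0)/(6·3)=-2/15, b=Δ0−h0·(2M0+M1)/6=16/5
seg 1: a=4, c=M1/2=-6/5, d=(M2−M1)/(6·2)=9/20, b=Δ1−h1·(2M1+M2)/6=-2/5
seg 2: a=2, c=M2/2=3/2, d=(M3−M2)/(6·2)=-17/40, b=Δ2−h2·(2M2+M3)/6=1/5
seg 3: a=5, c=M3/2=-21/20, d=(M4−M3)/(6·3)=7/60, b=Δ3−h3·(2M3+M4)/6=11/10
t_q=7/2 → seg 1, τ=1/2; S=4+-2/5·τ+-6/5·τ²+9/20·τ³=569/160

  seg 0: a=-2 b=16/5 c=0 d=-2/15
  seg 1: a=4 b=-2/5 c=-6/5 d=9/20
  seg 2: a=2 b=1/5 c=3/2 d=-17/40
  seg 3: a=5 b=11/10 c=-21/20 d=7/60
S(7/2) = 569/160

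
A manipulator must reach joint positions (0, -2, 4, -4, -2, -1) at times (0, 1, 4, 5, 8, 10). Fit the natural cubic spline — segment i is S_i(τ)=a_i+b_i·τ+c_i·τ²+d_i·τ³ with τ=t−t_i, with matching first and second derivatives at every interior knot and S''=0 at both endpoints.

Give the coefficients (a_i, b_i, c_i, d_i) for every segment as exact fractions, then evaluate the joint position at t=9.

  seg 0: a=0 b=-24547/7650 c=0 d=9247/7650
  seg 1: a=-2 b=1597/3825 c=9247/2550 d=-71117/68850
  seg 2: a=4 b=-43711/7650 c=-21688/3825 d=8629/2550
  seg 3: a=-4 b=-1553/225 c=6857/1530 d=-44953/68850
  seg 4: a=-2 b=18049/7650 c=-1778/1275 d=889/3825
S(9) = -2047/2550

Δ: Δ0=-2, Δ1=2, Δ2=-8, Δ3=2/3, Δ4=1/2
row 1: diag=8, rhs=24; c'=3/8, d'=3
row 2: denom=8−3·3/8=55/8; d'=(-60−3·3)/(55/8)=-552/55
row 3: denom=8−1·8/55=432/55; d'=(52−1·-552/55)/(432/55)=853/108
row 4: denom=10−3·55/144=425/48; d'=(-1−3·853/108)/(425/48)=-3556/1275
back: M4=-3556/1275
back: M3=853/108−55/144·-3556/1275=6857/765
back: M2=-552/55−8/55·6857/765=-43376/3825
back: M1=3−3/8·-43376/3825=9247/1275
M: M0=0, M1=9247/1275, M2=-43376/3825, M3=6857/765, M4=-3556/1275, M5=0
seg 0: a=0, c=M0/2=0, d=(M1−M0)/(6·1)=9247/7650, b=Δ0−h0·(2M0+M1)/6=-24547/7650
seg 1: a=-2, c=M1/2=9247/2550, d=(M2−M1)/(6·3)=-71117/68850, b=Δ1−h1·(2M1+M2)/6=1597/3825
seg 2: a=4, c=M2/2=-21688/3825, d=(M3−M2)/(6·1)=8629/2550, b=Δ2−h2·(2M2+M3)/6=-43711/7650
seg 3: a=-4, c=M3/2=6857/1530, d=(M4−M3)/(6·3)=-44953/68850, b=Δ3−h3·(2M3+M4)/6=-1553/225
seg 4: a=-2, c=M4/2=-1778/1275, d=(M5−M4)/(6·2)=889/3825, b=Δ4−h4·(2M4+M5)/6=18049/7650
t_q=9 → seg 4, τ=1; S=-2+18049/7650·τ+-1778/1275·τ²+889/3825·τ³=-2047/2550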